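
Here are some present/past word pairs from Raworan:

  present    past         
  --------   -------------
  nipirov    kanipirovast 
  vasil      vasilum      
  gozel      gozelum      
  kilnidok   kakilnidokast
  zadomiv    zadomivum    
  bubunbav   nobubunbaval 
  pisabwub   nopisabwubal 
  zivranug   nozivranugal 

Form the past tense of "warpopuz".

nowarpopuzal

zadomiv and nipirov both end in -v yet inflect differently (zadomivum, kanipirovast), so the final letter is not what conditions the rule; the last vowel is.
"warpopuz" has last vowel 'u'. The stems whose last vowel is 'u' (pisabwub → nopisabwubal, zivranug → nozivranugal) add no- … -al around the stem.
The other patterns: stems whose last vowel is 'e' or 'i' add -um; stems whose last vowel is 'o' add ka- … -ast around the stem.
So warpopuz → nowarpopuzal.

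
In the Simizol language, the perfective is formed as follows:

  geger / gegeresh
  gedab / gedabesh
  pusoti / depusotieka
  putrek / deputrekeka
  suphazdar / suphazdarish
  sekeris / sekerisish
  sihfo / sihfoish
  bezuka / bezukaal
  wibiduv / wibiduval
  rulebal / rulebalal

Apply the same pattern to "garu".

garuesh

geger and suphazdar both end in -r yet inflect differently (gegeresh, suphazdarish), so the final letter is not what conditions the rule; the first letter is.
"garu" begins with g-. The stems beginning with g- (geger → gegeresh, gedab → gedabesh) add -esh.
The other patterns: stems beginning with p- add de- … -eka around the stem; stems beginning with s- add -ish; stems beginning with b-, r- or w- add -al.
So garu → garuesh.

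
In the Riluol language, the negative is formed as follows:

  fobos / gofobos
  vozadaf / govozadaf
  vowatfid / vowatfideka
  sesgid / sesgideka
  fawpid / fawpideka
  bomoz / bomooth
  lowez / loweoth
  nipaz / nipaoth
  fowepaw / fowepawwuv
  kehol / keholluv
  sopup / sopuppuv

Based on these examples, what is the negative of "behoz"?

behooth

"behoz" ends in -z. The stems ending in -z (bomoz → bomooth, lowez → loweoth, nipaz → nipaoth) drop the final letter and add -oth.
The other patterns: stems ending in -f or -s add the prefix go-; stems ending in -d add -eka; stems ending in -l, -p or -w double the final consonant and add -uv.
So behoz → behooth.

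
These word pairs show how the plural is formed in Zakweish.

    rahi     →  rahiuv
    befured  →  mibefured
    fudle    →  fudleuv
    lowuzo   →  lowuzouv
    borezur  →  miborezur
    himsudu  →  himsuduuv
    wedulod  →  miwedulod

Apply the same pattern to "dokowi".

borezur and himsudu both have last vowel 'u' yet inflect differently (miborezur, himsuduuv), so the last vowel is not what conditions the rule; whether the stem ends in a vowel or a consonant is.
"dokowi" ends in a vowel. The stems ending in a vowel (himsudu → himsuduuv, lowuzo → lowuzouv, rahi → rahiuv) add -uv.
So dokowi → dokowiuv.

dokowiuv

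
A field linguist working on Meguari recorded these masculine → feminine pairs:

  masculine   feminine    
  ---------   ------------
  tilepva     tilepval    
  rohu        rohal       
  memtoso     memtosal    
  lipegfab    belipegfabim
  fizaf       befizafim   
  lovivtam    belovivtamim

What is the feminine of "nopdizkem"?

benopdizkemim

tilepva and lipegfab both have last vowel 'a' yet inflect differently (tilepval, belipegfabim), so the last vowel is not what conditions the rule; whether the stem ends in a vowel or a consonant is.
"nopdizkem" ends in a consonant. The stems ending in a consonant (lipegfab → belipegfabim, fizaf → befizafim, lovivtam → belovivtamim) add be- … -im around the stem.
So nopdizkem → benopdizkemim.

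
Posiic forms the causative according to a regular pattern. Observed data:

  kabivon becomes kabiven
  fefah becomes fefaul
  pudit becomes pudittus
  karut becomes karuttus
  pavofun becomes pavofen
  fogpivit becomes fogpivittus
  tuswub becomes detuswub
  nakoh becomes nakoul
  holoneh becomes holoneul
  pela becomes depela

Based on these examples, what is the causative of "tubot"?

tubottus

karut and pavofun both have last vowel 'u' yet inflect differently (karuttus, pavofen), so the last vowel is not what conditions the rule; the final letter is.
"tubot" ends in -t. The stems ending in -t (pudit → pudittus, fogpivit → fogpivittus, karut → karuttus) double the final consonant and add -us.
The other patterns: stems ending in -n change the last vowel to 'e'; stems ending in -h drop the final letter and add -ul; stems ending in -a or -b add the prefix de-.
So tubot → tubottus.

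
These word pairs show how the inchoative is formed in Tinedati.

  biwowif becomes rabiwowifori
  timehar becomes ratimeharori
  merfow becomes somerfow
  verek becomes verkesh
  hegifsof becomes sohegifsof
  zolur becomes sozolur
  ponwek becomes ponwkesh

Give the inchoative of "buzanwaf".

zolur and timehar both end in -r yet inflect differently (sozolur, ratimeharori), so the final letter is not what conditions the rule; the last vowel is.
"buzanwaf" has last vowel 'a'. The one such stem in the data (timehar → ratimeharori) adds ra- … -ori around the stem, so the same rule applies.
So buzanwaf → rabuzanwafori.

rabuzanwafori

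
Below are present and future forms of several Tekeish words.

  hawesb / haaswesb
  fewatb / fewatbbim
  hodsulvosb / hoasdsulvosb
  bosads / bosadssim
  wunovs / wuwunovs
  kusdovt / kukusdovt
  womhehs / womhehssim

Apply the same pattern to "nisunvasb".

hodsulvosb and fewatb both end in -b yet inflect differently (hoasdsulvosb, fewatbbim), so the final letter is not what conditions the rule; the second-to-last letter is.
"nisunvasb" has second-to-last letter 's'. The stems whose second-to-last letter is 's' (hodsulvosb → hoasdsulvosb, hawesb → haaswesb) insert -as- after the first vowel.
The other patterns: stems whose second-to-last letter is 'v' repeat the first consonant+vowel as a prefix; stems whose second-to-last letter is 'd', 'h' or 't' double the final consonant and add -im.
So nisunvasb → niassunvasb.

niassunvasb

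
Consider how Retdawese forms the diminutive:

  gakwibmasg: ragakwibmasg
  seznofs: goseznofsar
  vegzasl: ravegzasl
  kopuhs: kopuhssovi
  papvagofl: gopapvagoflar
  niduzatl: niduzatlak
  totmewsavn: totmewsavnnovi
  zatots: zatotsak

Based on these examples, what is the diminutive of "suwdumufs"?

niduzatl and vegzasl both end in -l yet inflect differently (niduzatlak, ravegzasl), so the final letter is not what conditions the rule; the second-to-last letter is.
"suwdumufs" has second-to-last letter 'f'. The stems whose second-to-last letter is 'f' (seznofs → goseznofsar, papvagofl → gopapvagoflar) add go- … -ar around the stem.
The other patterns: stems whose second-to-last letter is 't' add -ak; stems whose second-to-last letter is 's' add the prefix ra-; stems whose second-to-last letter is 'h' or 'v' double the final consonant and add -ovi.
So suwdumufs → gosuwdumufsar.

gosuwdumufsar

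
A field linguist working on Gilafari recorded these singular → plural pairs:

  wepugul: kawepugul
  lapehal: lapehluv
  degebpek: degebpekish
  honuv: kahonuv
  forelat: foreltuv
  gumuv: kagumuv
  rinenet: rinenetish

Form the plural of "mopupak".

"mopupak" has last vowel 'a'. The stems whose last vowel is 'a' (lapehal → lapehluv, forelat → foreltuv) delete the last vowel and add -uv.
The other patterns: stems whose last vowel is 'e' add -ish; stems whose last vowel is 'u' add the prefix ka-.
So mopupak → mopupkuv.

mopupkuv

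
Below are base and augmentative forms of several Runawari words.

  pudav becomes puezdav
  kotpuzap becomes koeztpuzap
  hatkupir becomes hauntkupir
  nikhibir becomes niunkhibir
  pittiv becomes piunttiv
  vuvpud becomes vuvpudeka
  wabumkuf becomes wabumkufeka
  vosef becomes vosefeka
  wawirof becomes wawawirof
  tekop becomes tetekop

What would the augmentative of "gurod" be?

pudav and pittiv both end in -v yet inflect differently (puezdav, piunttiv), so the final letter is not what conditions the rule; the last vowel is.
"gurod" has last vowel 'o'. The stems whose last vowel is 'o' (wawirof → wawawirof, tekop → tetekop) repeat the first consonant+vowel as a prefix.
So gurod → gugurod.

gugurod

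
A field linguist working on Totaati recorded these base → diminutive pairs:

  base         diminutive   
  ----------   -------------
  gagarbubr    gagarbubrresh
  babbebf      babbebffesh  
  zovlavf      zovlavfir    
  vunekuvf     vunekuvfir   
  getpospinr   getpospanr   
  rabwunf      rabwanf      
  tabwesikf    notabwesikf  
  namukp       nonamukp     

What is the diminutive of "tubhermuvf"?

tubhermuvfir

babbebf and zovlavf both end in -f yet inflect differently (babbebffesh, zovlavfir), so the final letter is not what conditions the rule; the second-to-last letter is.
"tubhermuvf" has second-to-last letter 'v'. The stems whose second-to-last letter is 'v' (zovlavf → zovlavfir, vunekuvf → vunekuvfir) add -ir.
The other patterns: stems whose second-to-last letter is 'b' double the final consonant and add -esh; stems whose second-to-last letter is 'n' change the last vowel to 'a'; stems whose second-to-last letter is 'k' add the prefix no-.
So tubhermuvf → tubhermuvfir.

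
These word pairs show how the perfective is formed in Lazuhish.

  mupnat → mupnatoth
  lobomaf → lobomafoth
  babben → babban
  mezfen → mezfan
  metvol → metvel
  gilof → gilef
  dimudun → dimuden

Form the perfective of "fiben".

lobomaf and gilof both end in -f yet inflect differently (lobomafoth, gilef), so the final letter is not what conditions the rule; the last vowel is.
"fiben" has last vowel 'e'. The stems whose last vowel is 'e' (babben → babban, mezfen → mezfan) change the last vowel to 'a'.
The other patterns: stems whose last vowel is 'a' add -oth; stems whose last vowel is 'o' or 'u' change the last vowel to 'e'.
So fiben → fiban.

fiban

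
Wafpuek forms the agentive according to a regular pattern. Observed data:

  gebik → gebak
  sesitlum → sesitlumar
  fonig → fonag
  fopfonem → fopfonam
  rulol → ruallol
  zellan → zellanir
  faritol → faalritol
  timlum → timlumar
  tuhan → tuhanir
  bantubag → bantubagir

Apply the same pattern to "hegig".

bantubag and fonig both end in -g yet inflect differently (bantubagir, fonag), so the final letter is not what conditions the rule; the last vowel is.
"hegig" has last vowel 'i'. The stems whose last vowel is 'i' (gebik → gebak, fonig → fonag) change the last vowel to 'a'.
The other patterns: stems whose last vowel is 'a' add -ir; stems whose last vowel is 'u' add -ar; stems whose last vowel is 'o' insert -al- after the first vowel.
So hegig → hegag.

hegag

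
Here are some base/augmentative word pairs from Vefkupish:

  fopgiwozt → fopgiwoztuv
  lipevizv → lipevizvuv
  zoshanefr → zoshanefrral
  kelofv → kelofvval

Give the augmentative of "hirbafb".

lipevizv and kelofv both end in -v yet inflect differently (lipevizvuv, kelofvval), so the final letter is not what conditions the rule; the second-to-last letter is.
"hirbafb" has second-to-last letter 'f'. The stems whose second-to-last letter is 'f' (zoshanefr → zoshanefrral, kelofv → kelofvval) double the final consonant and add -al.
The other pattern: stems whose second-to-last letter is 'z' add -uv.
So hirbafb → hirbafbbal.

hirbafbbal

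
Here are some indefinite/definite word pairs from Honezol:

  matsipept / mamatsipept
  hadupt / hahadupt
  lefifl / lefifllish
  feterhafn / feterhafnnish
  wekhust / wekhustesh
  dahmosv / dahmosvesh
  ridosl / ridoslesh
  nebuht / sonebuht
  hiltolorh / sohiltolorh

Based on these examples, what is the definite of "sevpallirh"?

"sevpallirh" has second-to-last letter 'r'. The one such stem in the data (hiltolorh → sohiltolorh) adds the prefix so-, so the same rule applies.
So sevpallirh → sosevpallirh.

sosevpallirh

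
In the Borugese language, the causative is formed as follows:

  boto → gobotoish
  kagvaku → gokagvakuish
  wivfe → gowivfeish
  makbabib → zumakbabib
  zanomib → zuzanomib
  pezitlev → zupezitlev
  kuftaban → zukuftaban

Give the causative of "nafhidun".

"nafhidun" ends in a consonant. The stems ending in a consonant (makbabib → zumakbabib, zanomib → zuzanomib, pezitlev → zupezitlev) add the prefix zu-.
The other pattern: stems ending in a vowel add go- … -ish around the stem.
So nafhidun → zunafhidun.

zunafhidun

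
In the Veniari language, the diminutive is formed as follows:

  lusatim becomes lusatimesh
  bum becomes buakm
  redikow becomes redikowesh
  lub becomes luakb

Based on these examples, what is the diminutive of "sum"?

bum and lusatim both end in -m yet inflect differently (buakm, lusatimesh), so the final letter is not what conditions the rule; the number of vowels is.
"sum" has 1 vowel. The stems with 1 vowel (lub → luakb, bum → buakm) insert -ak- after the first vowel.
The other pattern: stems with 3 vowels add -esh.
So sum → suakm.

suakm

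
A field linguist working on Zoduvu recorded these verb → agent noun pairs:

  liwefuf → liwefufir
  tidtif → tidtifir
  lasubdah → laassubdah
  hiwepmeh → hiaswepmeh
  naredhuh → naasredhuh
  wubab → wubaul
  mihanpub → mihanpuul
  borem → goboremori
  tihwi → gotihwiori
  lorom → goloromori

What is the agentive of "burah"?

liwefuf and naredhuh both have last vowel 'u' yet inflect differently (liwefufir, naasredhuh), so the last vowel is not what conditions the rule; the final letter is.
"burah" ends in -h. The stems ending in -h (lasubdah → laassubdah, hiwepmeh → hiaswepmeh, naredhuh → naasredhuh) insert -as- after the first vowel.
The other patterns: stems ending in -f add -ir; stems ending in -b drop the final letter and add -ul; stems ending in -i or -m add go- … -ori around the stem.
So burah → buasrah.

buasrah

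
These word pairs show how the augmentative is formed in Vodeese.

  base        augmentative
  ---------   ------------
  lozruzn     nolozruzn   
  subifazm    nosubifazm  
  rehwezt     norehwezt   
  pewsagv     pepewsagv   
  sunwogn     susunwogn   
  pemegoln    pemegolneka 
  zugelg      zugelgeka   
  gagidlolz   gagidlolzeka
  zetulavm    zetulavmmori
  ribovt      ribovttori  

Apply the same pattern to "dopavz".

dopavzzori

"dopavz" has second-to-last letter 'v'. The stems whose second-to-last letter is 'v' (zetulavm → zetulavmmori, ribovt → ribovttori) double the final consonant and add -ori.
The other patterns: stems whose second-to-last letter is 'z' add the prefix no-; stems whose second-to-last letter is 'g' repeat the first consonant+vowel as a prefix; stems whose second-to-last letter is 'l' add -eka.
So dopavz → dopavzzori.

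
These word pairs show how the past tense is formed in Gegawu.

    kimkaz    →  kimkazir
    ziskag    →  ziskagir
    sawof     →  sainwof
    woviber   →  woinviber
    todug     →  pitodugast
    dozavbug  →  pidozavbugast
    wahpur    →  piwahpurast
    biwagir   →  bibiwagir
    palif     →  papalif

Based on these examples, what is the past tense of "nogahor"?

ziskag and todug both end in -g yet inflect differently (ziskagir, pitodugast), so the final letter is not what conditions the rule; the last vowel is.
"nogahor" has last vowel 'o'. The one such stem in the data (sawof → sainwof) inserts -in- after the first vowel (as does woviber), so the same rule applies.
The other patterns: stems whose last vowel is 'a' add -ir; stems whose last vowel is 'u' add pi- … -ast around the stem; stems whose last vowel is 'i' repeat the first consonant+vowel as a prefix.
So nogahor → noingahor.

noingahor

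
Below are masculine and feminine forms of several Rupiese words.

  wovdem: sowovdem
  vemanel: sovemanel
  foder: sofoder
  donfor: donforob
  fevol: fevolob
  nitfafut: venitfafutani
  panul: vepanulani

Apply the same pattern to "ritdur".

veritdurani

foder and donfor both end in -r yet inflect differently (sofoder, donforob), so the final letter is not what conditions the rule; the last vowel is.
"ritdur" has last vowel 'u'. The stems whose last vowel is 'u' (nitfafut → venitfafutani, panul → vepanulani) add ve- … -ani around the stem.
So ritdur → veritdurani.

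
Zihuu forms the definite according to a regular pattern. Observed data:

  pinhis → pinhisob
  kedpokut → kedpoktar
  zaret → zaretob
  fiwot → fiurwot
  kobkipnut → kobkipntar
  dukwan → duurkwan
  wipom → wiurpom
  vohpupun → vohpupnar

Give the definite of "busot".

"busot" has last vowel 'o'. The stems whose last vowel is 'o' (fiwot → fiurwot, wipom → wiurpom) insert -ur- after the first vowel.
The other patterns: stems whose last vowel is 'e' or 'i' add -ob; stems whose last vowel is 'u' delete the last vowel and add -ar.
So busot → buursot.

buursot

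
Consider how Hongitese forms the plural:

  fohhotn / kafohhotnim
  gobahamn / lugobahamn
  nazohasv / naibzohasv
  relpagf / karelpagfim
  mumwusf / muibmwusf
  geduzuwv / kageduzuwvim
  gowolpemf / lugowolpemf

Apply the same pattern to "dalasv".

daiblasv

gowolpemf and mumwusf both end in -f yet inflect differently (lugowolpemf, muibmwusf), so the final letter is not what conditions the rule; the second-to-last letter is.
"dalasv" has second-to-last letter 's'. The stems whose second-to-last letter is 's' (nazohasv → naibzohasv, mumwusf → muibmwusf) insert -ib- after the first vowel.
The other patterns: stems whose second-to-last letter is 'm' add the prefix lu-; stems whose second-to-last letter is 'g', 't' or 'w' add ka- … -im around the stem.
So dalasv → daiblasv.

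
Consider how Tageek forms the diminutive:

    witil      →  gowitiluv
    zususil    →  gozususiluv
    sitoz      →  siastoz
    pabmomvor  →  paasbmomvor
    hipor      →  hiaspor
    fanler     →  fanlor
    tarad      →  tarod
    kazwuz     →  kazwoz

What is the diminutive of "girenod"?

giasrenod

"girenod" has last vowel 'o'. The stems whose last vowel is 'o' (sitoz → siastoz, pabmomvor → paasbmomvor, hipor → hiaspor) insert -as- after the first vowel.
The other patterns: stems whose last vowel is 'i' add go- … -uv around the stem; stems whose last vowel is 'a', 'e' or 'u' change the last vowel to 'o'.
So girenod → giasrenod.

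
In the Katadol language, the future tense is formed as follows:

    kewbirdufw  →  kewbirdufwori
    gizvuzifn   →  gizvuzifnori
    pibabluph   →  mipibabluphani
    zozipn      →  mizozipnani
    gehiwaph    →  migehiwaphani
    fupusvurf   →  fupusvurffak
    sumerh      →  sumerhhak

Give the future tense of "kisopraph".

zozipn and gizvuzifn both end in -n yet inflect differently (mizozipnani, gizvuzifnori), so the final letter is not what conditions the rule; the second-to-last letter is.
"kisopraph" has second-to-last letter 'p'. The stems whose second-to-last letter is 'p' (pibabluph → mipibabluphani, zozipn → mizozipnani, gehiwaph → migehiwaphani) add mi- … -ani around the stem.
The other patterns: stems whose second-to-last letter is 'f' add -ori; stems whose second-to-last letter is 'r' double the final consonant and add -ak.
So kisopraph → mikisopraphani.

mikisopraphani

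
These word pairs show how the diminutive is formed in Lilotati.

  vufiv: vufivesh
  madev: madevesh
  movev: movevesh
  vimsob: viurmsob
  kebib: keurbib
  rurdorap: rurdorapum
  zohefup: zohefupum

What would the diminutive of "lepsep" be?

lepsepum

"lepsep" ends in -p. The stems ending in -p (rurdorap → rurdorapum, zohefup → zohefupum) add -um.
So lepsep → lepsepum.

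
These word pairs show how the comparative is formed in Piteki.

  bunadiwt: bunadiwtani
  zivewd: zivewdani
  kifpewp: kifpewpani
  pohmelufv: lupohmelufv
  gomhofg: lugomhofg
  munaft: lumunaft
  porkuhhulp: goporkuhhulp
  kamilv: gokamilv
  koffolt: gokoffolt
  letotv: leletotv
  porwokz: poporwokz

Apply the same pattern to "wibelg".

gowibelg

"wibelg" has second-to-last letter 'l'. The stems whose second-to-last letter is 'l' (porkuhhulp → goporkuhhulp, kamilv → gokamilv, koffolt → gokoffolt) add the prefix go-.
So wibelg → gowibelg.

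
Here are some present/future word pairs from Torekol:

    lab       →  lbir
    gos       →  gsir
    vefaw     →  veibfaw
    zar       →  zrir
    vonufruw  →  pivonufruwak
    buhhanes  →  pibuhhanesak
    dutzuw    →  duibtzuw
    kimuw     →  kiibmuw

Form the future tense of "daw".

dwir

"daw" has 1 vowel. The stems with 1 vowel (lab → lbir, gos → gsir, zar → zrir) delete the last vowel and add -ir.
So daw → dwir.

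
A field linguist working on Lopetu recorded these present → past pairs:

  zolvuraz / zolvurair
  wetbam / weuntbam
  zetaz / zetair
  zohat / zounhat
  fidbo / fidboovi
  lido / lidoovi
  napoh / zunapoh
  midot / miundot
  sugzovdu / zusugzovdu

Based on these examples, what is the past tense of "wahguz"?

zetaz and wetbam both have last vowel 'a' yet inflect differently (zetair, weuntbam), so the last vowel is not what conditions the rule; the final letter is.
"wahguz" ends in -z. The stems ending in -z (zetaz → zetair, zolvuraz → zolvurair) drop the final letter and add -ir.
The other patterns: stems ending in -o add -ovi; stems ending in -m or -t insert -un- after the first vowel; stems ending in -h or -u add the prefix zu-.
So wahguz → wahguir.

wahguir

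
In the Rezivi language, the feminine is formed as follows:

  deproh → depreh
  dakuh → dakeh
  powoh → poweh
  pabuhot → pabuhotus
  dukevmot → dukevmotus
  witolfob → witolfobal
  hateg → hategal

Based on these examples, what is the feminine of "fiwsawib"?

deproh and pabuhot both have last vowel 'o' yet inflect differently (depreh, pabuhotus), so the last vowel is not what conditions the rule; the final letter is.
"fiwsawib" ends in -b. The one such stem in the data (witolfob → witolfobal) adds -al, so the same rule applies.
The other patterns: stems ending in -h change the last vowel to 'e'; stems ending in -t add -us.
So fiwsawib → fiwsawibal.

fiwsawibal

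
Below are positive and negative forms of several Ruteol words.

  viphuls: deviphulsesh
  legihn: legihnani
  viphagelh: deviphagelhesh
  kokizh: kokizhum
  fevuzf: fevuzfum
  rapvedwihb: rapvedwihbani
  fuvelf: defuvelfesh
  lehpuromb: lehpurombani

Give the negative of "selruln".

fuvelf and fevuzf both end in -f yet inflect differently (defuvelfesh, fevuzfum), so the final letter is not what conditions the rule; the second-to-last letter is.
"selruln" has second-to-last letter 'l'. The stems whose second-to-last letter is 'l' (viphagelh → deviphagelhesh, viphuls → deviphulsesh, fuvelf → defuvelfesh) add de- … -esh around the stem.
The other patterns: stems whose second-to-last letter is 'z' add -um; stems whose second-to-last letter is 'h' or 'm' add -ani.
So selruln → deselrulnesh.

deselrulnesh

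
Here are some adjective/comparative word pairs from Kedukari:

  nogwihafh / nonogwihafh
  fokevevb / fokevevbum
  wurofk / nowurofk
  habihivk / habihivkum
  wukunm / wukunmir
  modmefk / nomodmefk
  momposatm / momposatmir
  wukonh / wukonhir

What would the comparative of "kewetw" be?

modmefk and habihivk both end in -k yet inflect differently (nomodmefk, habihivkum), so the final letter is not what conditions the rule; the second-to-last letter is.
"kewetw" has second-to-last letter 't'. The one such stem in the data (momposatm → momposatmir) adds -ir, so the same rule applies.
The other patterns: stems whose second-to-last letter is 'f' add the prefix no-; stems whose second-to-last letter is 'v' add -um.
So kewetw → kewetwir.

kewetwir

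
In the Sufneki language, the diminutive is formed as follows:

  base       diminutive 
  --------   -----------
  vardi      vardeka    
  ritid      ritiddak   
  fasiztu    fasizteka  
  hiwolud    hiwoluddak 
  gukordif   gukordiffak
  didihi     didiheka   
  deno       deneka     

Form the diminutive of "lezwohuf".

lezwohuffak

"lezwohuf" ends in a consonant. The stems ending in a consonant (hiwolud → hiwoluddak, gukordif → gukordiffak, ritid → ritiddak) double the final consonant and add -ak.
So lezwohuf → lezwohuffak.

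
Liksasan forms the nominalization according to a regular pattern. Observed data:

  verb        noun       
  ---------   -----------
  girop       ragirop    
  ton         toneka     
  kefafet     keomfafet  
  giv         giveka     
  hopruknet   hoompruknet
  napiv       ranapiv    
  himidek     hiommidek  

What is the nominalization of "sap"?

sapeka

giv and napiv both end in -v yet inflect differently (giveka, ranapiv), so the final letter is not what conditions the rule; the number of vowels is.
"sap" has 1 vowel. The stems with 1 vowel (ton → toneka, giv → giveka) add -eka.
So sap → sapeka.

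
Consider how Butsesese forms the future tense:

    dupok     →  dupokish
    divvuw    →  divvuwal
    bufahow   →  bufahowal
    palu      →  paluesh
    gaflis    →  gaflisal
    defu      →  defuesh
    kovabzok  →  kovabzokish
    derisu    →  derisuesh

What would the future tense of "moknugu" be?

moknuguesh

dupok and bufahow both have last vowel 'o' yet inflect differently (dupokish, bufahowal), so the last vowel is not what conditions the rule; the final letter is.
"moknugu" ends in -u. The stems ending in -u (derisu → derisuesh, palu → paluesh, defu → defuesh) add -esh.
So moknugu → moknuguesh.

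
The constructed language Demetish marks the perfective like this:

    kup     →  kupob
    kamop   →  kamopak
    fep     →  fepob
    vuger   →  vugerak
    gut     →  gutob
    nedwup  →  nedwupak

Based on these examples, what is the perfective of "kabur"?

kaburak

fep and nedwup both end in -p yet inflect differently (fepob, nedwupak), so the final letter is not what conditions the rule; the number of vowels is.
"kabur" has 2 vowels. The stems with 2 vowels (nedwup → nedwupak, kamop → kamopak, vuger → vugerak) add -ak.
So kabur → kaburak.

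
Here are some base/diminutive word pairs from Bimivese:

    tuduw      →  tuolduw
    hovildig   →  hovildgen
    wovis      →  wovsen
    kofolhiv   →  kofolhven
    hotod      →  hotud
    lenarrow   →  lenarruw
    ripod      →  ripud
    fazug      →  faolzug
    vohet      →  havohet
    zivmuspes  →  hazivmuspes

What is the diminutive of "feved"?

zivmuspes and wovis both end in -s yet inflect differently (hazivmuspes, wovsen), so the final letter is not what conditions the rule; the last vowel is.
"feved" has last vowel 'e'. The stems whose last vowel is 'e' (vohet → havohet, zivmuspes → hazivmuspes) add the prefix ha-.
The other patterns: stems whose last vowel is 'o' change the last vowel to 'u'; stems whose last vowel is 'i' delete the last vowel and add -en; stems whose last vowel is 'u' insert -ol- after the first vowel.
So feved → hafeved.

hafeved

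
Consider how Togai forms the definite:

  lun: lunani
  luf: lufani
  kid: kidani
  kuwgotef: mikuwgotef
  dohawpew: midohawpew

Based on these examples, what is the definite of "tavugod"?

kuwgotef and luf both end in -f yet inflect differently (mikuwgotef, lufani), so the final letter is not what conditions the rule; the number of vowels is.
"tavugod" has 3 vowels. The stems with 3 vowels (kuwgotef → mikuwgotef, dohawpew → midohawpew) add the prefix mi-.
So tavugod → mitavugod.

mitavugod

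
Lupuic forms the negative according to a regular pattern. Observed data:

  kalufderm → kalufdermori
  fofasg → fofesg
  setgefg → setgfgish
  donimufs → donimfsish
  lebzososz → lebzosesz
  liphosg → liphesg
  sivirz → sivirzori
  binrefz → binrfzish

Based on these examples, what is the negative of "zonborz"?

lebzososz and binrefz both end in -z yet inflect differently (lebzosesz, binrfzish), so the final letter is not what conditions the rule; the second-to-last letter is.
"zonborz" has second-to-last letter 'r'. The stems whose second-to-last letter is 'r' (sivirz → sivirzori, kalufderm → kalufdermori) add -ori.
So zonborz → zonborzori.

zonborzori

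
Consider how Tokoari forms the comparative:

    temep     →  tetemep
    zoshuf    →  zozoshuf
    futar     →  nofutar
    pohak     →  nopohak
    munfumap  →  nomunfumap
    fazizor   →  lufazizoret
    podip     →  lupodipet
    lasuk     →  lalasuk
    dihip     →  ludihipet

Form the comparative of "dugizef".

pohak and lasuk both end in -k yet inflect differently (nopohak, lalasuk), so the final letter is not what conditions the rule; the last vowel is.
"dugizef" has last vowel 'e'. The one such stem in the data (temep → tetemep) repeats the first consonant+vowel as a prefix (as do lasuk, zoshuf), so the same rule applies.
The other patterns: stems whose last vowel is 'a' add the prefix no-; stems whose last vowel is 'i' or 'o' add lu- … -et around the stem.
So dugizef → dudugizef.

dudugizef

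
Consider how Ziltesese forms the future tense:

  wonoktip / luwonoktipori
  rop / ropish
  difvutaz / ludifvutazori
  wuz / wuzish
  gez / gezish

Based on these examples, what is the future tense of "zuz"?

wuz and difvutaz both end in -z yet inflect differently (wuzish, ludifvutazori), so the final letter is not what conditions the rule; the number of vowels is.
"zuz" has 1 vowel. The stems with 1 vowel (rop → ropish, wuz → wuzish, gez → gezish) add -ish.
The other pattern: stems with 3 vowels add lu- … -ori around the stem.
So zuz → zuzish.

zuzish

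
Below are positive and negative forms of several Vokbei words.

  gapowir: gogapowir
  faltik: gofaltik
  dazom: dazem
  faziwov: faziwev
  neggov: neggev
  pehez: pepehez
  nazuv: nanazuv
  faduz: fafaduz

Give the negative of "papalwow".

faziwov and nazuv both end in -v yet inflect differently (faziwev, nanazuv), so the final letter is not what conditions the rule; the last vowel is.
"papalwow" has last vowel 'o'. The stems whose last vowel is 'o' (dazom → dazem, faziwov → faziwev, neggov → neggev) change the last vowel to 'e'.
So papalwow → papalwew.

papalwew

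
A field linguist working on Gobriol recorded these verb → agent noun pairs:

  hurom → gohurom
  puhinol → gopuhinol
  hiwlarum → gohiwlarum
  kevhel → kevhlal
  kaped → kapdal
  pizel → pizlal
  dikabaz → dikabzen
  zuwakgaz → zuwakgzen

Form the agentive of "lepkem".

lepkmal

"lepkem" has last vowel 'e'. The stems whose last vowel is 'e' (kevhel → kevhlal, kaped → kapdal, pizel → pizlal) delete the last vowel and add -al.
The other patterns: stems whose last vowel is 'o' or 'u' add the prefix go-; stems whose last vowel is 'a' delete the last vowel and add -en.
So lepkem → lepkmal.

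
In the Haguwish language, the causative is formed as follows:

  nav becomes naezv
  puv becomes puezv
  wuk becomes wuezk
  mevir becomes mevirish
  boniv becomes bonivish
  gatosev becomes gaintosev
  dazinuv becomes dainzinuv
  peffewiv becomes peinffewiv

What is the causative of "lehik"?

nav and boniv both end in -v yet inflect differently (naezv, bonivish), so the final letter is not what conditions the rule; the number of vowels is.
"lehik" has 2 vowels. The stems with 2 vowels (mevir → mevirish, boniv → bonivish) add -ish.
The other patterns: stems with 1 vowel insert -ez- after the first vowel; stems with 3 vowels insert -in- after the first vowel.
So lehik → lehikish.

lehikish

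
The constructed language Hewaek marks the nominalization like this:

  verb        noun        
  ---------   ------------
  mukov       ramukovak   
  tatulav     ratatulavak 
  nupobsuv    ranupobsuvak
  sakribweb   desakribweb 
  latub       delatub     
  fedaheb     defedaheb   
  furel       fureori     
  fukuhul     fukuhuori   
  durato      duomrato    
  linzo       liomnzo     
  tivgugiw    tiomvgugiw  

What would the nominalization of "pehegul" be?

nupobsuv and latub both have last vowel 'u' yet inflect differently (ranupobsuvak, delatub), so the last vowel is not what conditions the rule; the final letter is.
"pehegul" ends in -l. The stems ending in -l (furel → fureori, fukuhul → fukuhuori) drop the final letter and add -ori.
The other patterns: stems ending in -v add ra- … -ak around the stem; stems ending in -b add the prefix de-; stems ending in -o or -w insert -om- after the first vowel.
So pehegul → peheguori.

peheguori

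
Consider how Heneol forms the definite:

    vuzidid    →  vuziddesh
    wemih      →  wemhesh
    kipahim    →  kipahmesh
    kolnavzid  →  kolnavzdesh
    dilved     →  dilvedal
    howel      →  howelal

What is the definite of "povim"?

vuzidid and dilved both end in -d yet inflect differently (vuziddesh, dilvedal), so the final letter is not what conditions the rule; the last vowel is.
"povim" has last vowel 'i'. The stems whose last vowel is 'i' (vuzidid → vuziddesh, wemih → wemhesh, kipahim → kipahmesh) delete the last vowel and add -esh.
The other pattern: stems whose last vowel is 'e' add -al.
So povim → povmesh.

povmesh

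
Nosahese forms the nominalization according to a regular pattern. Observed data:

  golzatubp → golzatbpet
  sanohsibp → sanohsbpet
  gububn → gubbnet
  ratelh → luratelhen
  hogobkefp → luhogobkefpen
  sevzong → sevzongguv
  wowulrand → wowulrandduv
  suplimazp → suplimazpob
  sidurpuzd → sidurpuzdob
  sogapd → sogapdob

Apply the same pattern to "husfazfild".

golzatubp and hogobkefp both end in -p yet inflect differently (golzatbpet, luhogobkefpen), so the final letter is not what conditions the rule; the second-to-last letter is.
"husfazfild" has second-to-last letter 'l'. The one such stem in the data (ratelh → luratelhen) adds lu- … -en around the stem, so the same rule applies.
So husfazfild → luhusfazfilden.

luhusfazfilden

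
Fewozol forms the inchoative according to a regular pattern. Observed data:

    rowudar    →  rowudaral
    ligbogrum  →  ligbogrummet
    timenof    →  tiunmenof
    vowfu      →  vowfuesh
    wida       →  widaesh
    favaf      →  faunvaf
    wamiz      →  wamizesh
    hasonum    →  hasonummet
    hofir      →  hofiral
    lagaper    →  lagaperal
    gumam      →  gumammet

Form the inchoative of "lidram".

"lidram" ends in -m. The stems ending in -m (gumam → gumammet, hasonum → hasonummet, ligbogrum → ligbogrummet) double the final consonant and add -et.
So lidram → lidrammet.

lidrammet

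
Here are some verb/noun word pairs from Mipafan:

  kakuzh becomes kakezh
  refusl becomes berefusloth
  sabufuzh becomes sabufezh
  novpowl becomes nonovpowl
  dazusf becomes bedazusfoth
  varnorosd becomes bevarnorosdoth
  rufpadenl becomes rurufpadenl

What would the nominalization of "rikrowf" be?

refusl and rufpadenl both end in -l yet inflect differently (berefusloth, rurufpadenl), so the final letter is not what conditions the rule; the second-to-last letter is.
"rikrowf" has second-to-last letter 'w'. The one such stem in the data (novpowl → nonovpowl) repeats the first consonant+vowel as a prefix (as does rufpadenl), so the same rule applies.
The other patterns: stems whose second-to-last letter is 's' add be- … -oth around the stem; stems whose second-to-last letter is 'z' change the last vowel to 'e'.
So rikrowf → ririkrowf.

ririkrowf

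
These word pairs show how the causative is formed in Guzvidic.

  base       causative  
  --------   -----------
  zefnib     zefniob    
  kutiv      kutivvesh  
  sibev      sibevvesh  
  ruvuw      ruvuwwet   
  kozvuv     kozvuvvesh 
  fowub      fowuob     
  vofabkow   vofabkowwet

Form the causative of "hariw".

fowub and kozvuv both have last vowel 'u' yet inflect differently (fowuob, kozvuvvesh), so the last vowel is not what conditions the rule; the final letter is.
"hariw" ends in -w. The stems ending in -w (ruvuw → ruvuwwet, vofabkow → vofabkowwet) double the final consonant and add -et.
The other patterns: stems ending in -b drop the final letter and add -ob; stems ending in -v double the final consonant and add -esh.
So hariw → hariwwet.

hariwwet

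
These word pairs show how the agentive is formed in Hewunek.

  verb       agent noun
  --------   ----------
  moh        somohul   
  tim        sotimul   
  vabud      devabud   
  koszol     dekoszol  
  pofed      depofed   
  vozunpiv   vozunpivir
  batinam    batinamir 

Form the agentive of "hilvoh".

dehilvoh

tim and batinam both end in -m yet inflect differently (sotimul, batinamir), so the final letter is not what conditions the rule; the number of vowels is.
"hilvoh" has 2 vowels. The stems with 2 vowels (vabud → devabud, koszol → dekoszol, pofed → depofed) add the prefix de-.
The other patterns: stems with 1 vowel add so- … -ul around the stem; stems with 3 vowels add -ir.
So hilvoh → dehilvoh.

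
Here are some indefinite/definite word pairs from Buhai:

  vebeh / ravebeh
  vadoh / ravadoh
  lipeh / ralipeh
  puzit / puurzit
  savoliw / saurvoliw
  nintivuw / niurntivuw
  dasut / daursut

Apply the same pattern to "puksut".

vebeh and puzit both have 2 vowels yet inflect differently (ravebeh, puurzit), so the number of vowels is not what conditions the rule; the final letter is.
"puksut" ends in -t. The stems ending in -t (puzit → puurzit, dasut → daursut) insert -ur- after the first vowel.
The other pattern: stems ending in -h add the prefix ra-.
So puksut → puurksut.

puurksut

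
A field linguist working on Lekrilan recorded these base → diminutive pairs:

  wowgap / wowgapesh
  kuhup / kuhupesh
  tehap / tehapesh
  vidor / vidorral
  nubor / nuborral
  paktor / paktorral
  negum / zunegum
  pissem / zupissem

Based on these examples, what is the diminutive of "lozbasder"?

lozbasderral

kuhup and negum both have last vowel 'u' yet inflect differently (kuhupesh, zunegum), so the last vowel is not what conditions the rule; the final letter is.
"lozbasder" ends in -r. The stems ending in -r (vidor → vidorral, nubor → nuborral, paktor → paktorral) double the final consonant and add -al.
The other patterns: stems ending in -p add -esh; stems ending in -m add the prefix zu-.
So lozbasder → lozbasderral.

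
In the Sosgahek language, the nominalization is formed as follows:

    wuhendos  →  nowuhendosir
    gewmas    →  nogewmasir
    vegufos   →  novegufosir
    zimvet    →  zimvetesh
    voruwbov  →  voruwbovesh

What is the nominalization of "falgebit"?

falgebitesh

"falgebit" ends in -t. The one such stem in the data (zimvet → zimvetesh) adds -esh, so the same rule applies.
So falgebit → falgebitesh.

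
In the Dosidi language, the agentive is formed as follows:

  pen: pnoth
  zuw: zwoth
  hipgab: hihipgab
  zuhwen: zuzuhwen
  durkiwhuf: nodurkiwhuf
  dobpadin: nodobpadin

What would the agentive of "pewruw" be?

"pewruw" has 2 vowels. The stems with 2 vowels (hipgab → hihipgab, zuhwen → zuzuhwen) repeat the first consonant+vowel as a prefix.
So pewruw → pepewruw.

pepewruw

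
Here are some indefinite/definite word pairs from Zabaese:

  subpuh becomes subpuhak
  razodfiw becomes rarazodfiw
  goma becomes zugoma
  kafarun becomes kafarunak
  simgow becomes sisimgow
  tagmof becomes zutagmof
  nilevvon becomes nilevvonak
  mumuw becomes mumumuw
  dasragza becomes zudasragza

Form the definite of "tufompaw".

tagmof and simgow both have last vowel 'o' yet inflect differently (zutagmof, sisimgow), so the last vowel is not what conditions the rule; the final letter is.
"tufompaw" ends in -w. The stems ending in -w (simgow → sisimgow, razodfiw → rarazodfiw, mumuw → mumumuw) repeat the first consonant+vowel as a prefix.
The other patterns: stems ending in -a or -f add the prefix zu-; stems ending in -h or -n add -ak.
So tufompaw → tutufompaw.

tutufompaw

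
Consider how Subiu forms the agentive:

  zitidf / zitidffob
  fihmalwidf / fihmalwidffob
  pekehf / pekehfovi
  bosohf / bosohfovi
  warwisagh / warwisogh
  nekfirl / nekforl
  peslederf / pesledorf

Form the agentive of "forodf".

forodffob

zitidf and pekehf both end in -f yet inflect differently (zitidffob, pekehfovi), so the final letter is not what conditions the rule; the second-to-last letter is.
"forodf" has second-to-last letter 'd'. The stems whose second-to-last letter is 'd' (zitidf → zitidffob, fihmalwidf → fihmalwidffob) double the final consonant and add -ob.
So forodf → forodffob.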